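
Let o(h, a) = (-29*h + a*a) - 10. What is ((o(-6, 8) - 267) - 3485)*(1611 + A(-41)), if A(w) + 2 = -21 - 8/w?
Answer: -229468784/41 ≈ -5.5968e+6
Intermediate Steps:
A(w) = -23 - 8/w (A(w) = -2 + (-21 - 8/w) = -23 - 8/w)
o(h, a) = -10 + a² - 29*h (o(h, a) = (-29*h + a²) - 10 = (a² - 29*h) - 10 = -10 + a² - 29*h)
((o(-6, 8) - 267) - 3485)*(1611 + A(-41)) = (((-10 + 8² - 29*(-6)) - 267) - 3485)*(1611 + (-23 - 8/(-41))) = (((-10 + 64 + 174) - 267) - 3485)*(1611 + (-23 - 8*(-1/41))) = ((228 - 267) - 3485)*(1611 + (-23 + 8/41)) = (-39 - 3485)*(1611 - 935/41) = -3524*65116/41 = -229468784/41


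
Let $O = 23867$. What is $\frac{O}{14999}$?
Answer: $\frac{23867}{14999} \approx 1.5912$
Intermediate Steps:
$\frac{O}{14999} = \frac{23867}{14999}$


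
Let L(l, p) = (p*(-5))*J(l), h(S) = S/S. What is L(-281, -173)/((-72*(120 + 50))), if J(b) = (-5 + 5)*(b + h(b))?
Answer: 0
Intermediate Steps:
h(S) = 1
J(b) = 0 (J(b) = (-5 + 5)*(b + 1) = 0*(1 + b) = 0)
L(l, p) = 0 (L(l, p) = (p*(-5))*0 = -5*p*0 = 0)
L(-281, -173)/((-72*(120 + 50))) = 0/((-72*(120 + 50))) = 0/((-72*170)) = 0/(-12240) = 0*(-1/12240) = 0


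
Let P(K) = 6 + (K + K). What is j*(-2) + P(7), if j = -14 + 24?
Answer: 0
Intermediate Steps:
P(K) = 6 + 2*K
j = 10
j*(-2) + P(7) = 10*(-2) + (6 + 2*7) = -20 + (6 + 14) = -20 + 20 = 0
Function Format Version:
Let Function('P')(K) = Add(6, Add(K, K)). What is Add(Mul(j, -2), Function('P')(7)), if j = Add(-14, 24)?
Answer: 0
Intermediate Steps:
Function('P')(K) = Add(6, Mul(2, K))
j = 10
Add(Mul(j, -2), Function('P')(7)) = Add(Mul(10, -2), Add(6, Mul(2, 7))) = Add(-20, Add(6, 14)) = Add(-20, 20) = 0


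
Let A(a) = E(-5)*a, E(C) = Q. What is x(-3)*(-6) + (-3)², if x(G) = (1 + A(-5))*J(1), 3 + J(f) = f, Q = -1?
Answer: 81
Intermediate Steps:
E(C) = -1
A(a) = -a
J(f) = -3 + f
x(G) = -12 (x(G) = (1 - 1*(-5))*(-3 + 1) = (1 + 5)*(-2) = 6*(-2) = -12)
x(-3)*(-6) + (-3)² = -12*(-6) + (-3)² = 72 + 9 = 81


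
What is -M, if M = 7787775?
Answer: -7787775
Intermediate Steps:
-M = -1*7787775 = -7787775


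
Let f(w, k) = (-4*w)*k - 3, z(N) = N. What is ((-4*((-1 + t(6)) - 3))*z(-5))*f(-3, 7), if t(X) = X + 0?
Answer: 3240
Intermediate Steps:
t(X) = X
f(w, k) = -3 - 4*k*w (f(w, k) = -4*k*w - 3 = -3 - 4*k*w)
((-4*((-1 + t(6)) - 3))*z(-5))*f(-3, 7) = (-4*((-1 + 6) - 3)*(-5))*(-3 - 4*7*(-3)) = (-4*(5 - 3)*(-5))*(-3 + 84) = (-4*2*(-5))*81 = -8*(-5)*81 = 40*81 = 3240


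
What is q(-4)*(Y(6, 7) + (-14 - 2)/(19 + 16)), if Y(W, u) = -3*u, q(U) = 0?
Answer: 0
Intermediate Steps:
q(-4)*(Y(6, 7) + (-14 - 2)/(19 + 16)) = 0*(-3*7 + (-14 - 2)/(19 + 16)) = 0*(-21 - 16/35) = 0*(-751/35) = 0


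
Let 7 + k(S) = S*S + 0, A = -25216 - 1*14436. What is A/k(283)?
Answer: -19826/40041 ≈ -0.49514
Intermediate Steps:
A = -39652 (A = -25216 - 14436 = -39652)
k(S) = -7 + S² (k(S) = -7 + (S*S + 0) = -7 + (S² + 0) = -7 + S²)
A/k(283) = -39652/(-7 + 283²) = -39652/(-7 + 80089) = -39652/80082 = -39652*1/80082 = -19826/40041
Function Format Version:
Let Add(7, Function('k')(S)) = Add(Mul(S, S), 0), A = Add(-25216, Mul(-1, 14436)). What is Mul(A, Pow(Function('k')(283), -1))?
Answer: Rational(-19826, 40041) ≈ -0.49514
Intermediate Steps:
A = -39652 (A = Add(-25216, -14436) = -39652)
Function('k')(S) = Add(-7, Pow(S, 2)) (Function('k')(S) = Add(-7, Add(Mul(S, S), 0)) = Add(-7, Add(Pow(S, 2), 0)) = Add(-7, Pow(S, 2)))
Mul(A, Pow(Function('k')(283), -1)) = Mul(-39652, Pow(Add(-7, Pow(283, 2)), -1)) = Mul(-39652, Pow(Add(-7, 80089), -1)) = Mul(-39652, Pow(80082, -1)) = Mul(-39652, Rational(1, 80082)) = Rational(-19826, 40041)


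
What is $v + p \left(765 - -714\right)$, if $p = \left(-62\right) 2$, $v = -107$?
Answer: $-183503$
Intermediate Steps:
$p = -124$
$v + p \left(765 - -714\right) = -107 - 124 \left(765 - -714\right) = -107 - 124 \left(765 + 714\right) = -107 - 183396 = -183503$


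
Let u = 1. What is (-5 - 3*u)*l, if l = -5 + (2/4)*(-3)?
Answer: 52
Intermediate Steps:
l = -13/2 (l = -5 + (2*(1/4))*(-3) = -5 + (1/2)*(-3) = -5 - 3/2 = -13/2 ≈ -6.5000)
(-5 - 3*u)*l = (-5 - 3*1)*(-13/2) = (-5 - 3)*(-13/2) = -8*(-13/2) = 52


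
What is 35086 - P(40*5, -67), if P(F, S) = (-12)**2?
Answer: 34942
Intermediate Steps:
P(F, S) = 144
35086 - P(40*5, -67) = 35086 - 1*144 = 35086 - 144 = 34942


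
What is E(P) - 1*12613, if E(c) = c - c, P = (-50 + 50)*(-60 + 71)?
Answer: -12613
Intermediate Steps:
P = 0 (P = 0*11 = 0)
E(c) = 0
E(P) - 1*12613 = 0 - 1*12613 = 0 - 12613 = -12613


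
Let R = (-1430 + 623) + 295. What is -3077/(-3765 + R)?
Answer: 3077/4277 ≈ 0.71943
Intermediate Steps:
R = -512 (R = -807 + 295 = -512)
-3077/(-3765 + R) = -3077/(-3765 - 512) = -3077/(-4277) = -3077*(-1/4277) = 3077/4277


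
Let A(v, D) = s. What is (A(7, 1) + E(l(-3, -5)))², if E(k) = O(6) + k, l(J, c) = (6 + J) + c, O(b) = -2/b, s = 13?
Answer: 1024/9 ≈ 113.78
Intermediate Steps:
l(J, c) = 6 + J + c
E(k) = -⅓ + k (E(k) = -2/6 + k = -2*⅙ + k = -⅓ + k)
A(v, D) = 13
(A(7, 1) + E(l(-3, -5)))² = (13 + (-⅓ + (6 - 3 - 5)))² = (13 + (-⅓ - 2))² = (13 - 7/3)² = (32/3)² = 1024/9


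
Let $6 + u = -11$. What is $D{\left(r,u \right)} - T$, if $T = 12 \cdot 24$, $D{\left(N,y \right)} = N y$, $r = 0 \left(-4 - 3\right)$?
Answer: $-288$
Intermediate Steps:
$r = 0$ ($r = 0 \left(-7\right) = 0$)
$u = -17$ ($u = -6 - 11 = -17$)
$T = 288$
$D{\left(r,u \right)} - T = 0 \left(-17\right) - 288 = 0 - 288 = -288$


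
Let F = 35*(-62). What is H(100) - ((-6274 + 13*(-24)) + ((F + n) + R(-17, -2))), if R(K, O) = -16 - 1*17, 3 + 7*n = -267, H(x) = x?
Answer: 62493/7 ≈ 8927.6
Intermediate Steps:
n = -270/7 (n = -3/7 + (1/7)*(-267) = -3/7 - 267/7 = -270/7 ≈ -38.571)
F = -2170
R(K, O) = -33 (R(K, O) = -16 - 17 = -33)
H(100) - ((-6274 + 13*(-24)) + ((F + n) + R(-17, -2))) = 100 - ((-6274 + 13*(-24)) + ((-2170 - 270/7) - 33)) = 100 - ((-6274 - 312) + (-15460/7 - 33)) = 100 - (-6586 - 15691/7) = 100 - 1*(-61793/7) = 100 + 61793/7 = 62493/7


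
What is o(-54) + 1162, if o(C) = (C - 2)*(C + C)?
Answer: 7210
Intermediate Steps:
o(C) = 2*C*(-2 + C) (o(C) = (-2 + C)*(2*C) = 2*C*(-2 + C))
o(-54) + 1162 = 2*(-54)*(-2 - 54) + 1162 = 2*(-54)*(-56) + 1162 = 6048 + 1162 = 7210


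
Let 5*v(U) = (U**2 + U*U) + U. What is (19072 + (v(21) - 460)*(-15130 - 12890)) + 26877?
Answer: 7874737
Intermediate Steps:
v(U) = U/5 + 2*U**2/5 (v(U) = ((U**2 + U*U) + U)/5 = ((U**2 + U**2) + U)/5 = (2*U**2 + U)/5 = (U + 2*U**2)/5 = U/5 + 2*U**2/5)
(19072 + (v(21) - 460)*(-15130 - 12890)) + 26877 = (19072 + ((1/5)*21*(1 + 2*21) - 460)*(-15130 - 12890)) + 26877 = (19072 + ((1/5)*21*(1 + 42) - 460)*(-28020)) + 26877 = (19072 + ((1/5)*21*43 - 460)*(-28020)) + 26877 = (19072 + (903/5 - 460)*(-28020)) + 26877 = (19072 - 1397/5*(-28020)) + 26877 = (19072 + 7828788) + 26877 = 7847860 + 26877 = 7874737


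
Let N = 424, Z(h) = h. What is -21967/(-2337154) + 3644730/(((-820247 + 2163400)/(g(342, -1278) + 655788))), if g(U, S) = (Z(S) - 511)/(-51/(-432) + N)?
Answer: 20068443865628710616399/11277508126174178 ≈ 1.7795e+6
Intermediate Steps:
g(U, S) = -73584/61073 + 144*S/61073 (g(U, S) = (S - 511)/(-51/(-432) + 424) = (-511 + S)/(-51*(-1/432) + 424) = (-511 + S)/(17/144 + 424) = (-511 + S)/(61073/144) = (-511 + S)*(144/61073) = -73584/61073 + 144*S/61073)
-21967/(-2337154) + 3644730/(((-820247 + 2163400)/(g(342, -1278) + 655788))) = -21967/(-2337154) + 3644730/(((-820247 + 2163400)/((-73584/61073 + (144/61073)*(-1278)) + 655788))) = -21967*(-1/2337154) + 3644730/((1343153/((-73584/61073 - 184032/61073) + 655788))) = 21967/2337154 + 3644730/((1343153/(-257616/61073 + 655788))) = 21967/2337154 + 3644730/((1343153/(40050682908/61073))) = 21967/2337154 + 3644730/((1343153*(61073/40050682908))) = 21967/2337154 + 3644730/(4825316657/2355922524) = 21967/2337154 + 3644730*(2355922524/4825316657) = 21967/2337154 + 8586701500898520/4825316657 = 20068443865628710616399/11277508126174178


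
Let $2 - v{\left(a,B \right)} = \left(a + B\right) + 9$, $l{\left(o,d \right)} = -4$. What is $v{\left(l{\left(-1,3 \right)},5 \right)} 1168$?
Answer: $-9344$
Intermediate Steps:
$v{\left(a,B \right)} = -7 - B - a$ ($v{\left(a,B \right)} = 2 - \left(\left(a + B\right) + 9\right) = 2 - \left(\left(B + a\right) + 9\right) = 2 - \left(9 + B + a\right) = -7 - B - a$)
$v{\left(l{\left(-1,3 \right)},5 \right)} 1168 = \left(-7 - 5 - -4\right) 1168 = \left(-7 - 5 + 4\right) 1168 = \left(-8\right) 1168 = -9344$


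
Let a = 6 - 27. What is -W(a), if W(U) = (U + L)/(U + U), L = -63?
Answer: -2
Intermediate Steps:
a = -21
W(U) = (-63 + U)/(2*U) (W(U) = (U - 63)/(U + U) = (-63 + U)/((2*U)) = (-63 + U)*(1/(2*U)) = (-63 + U)/(2*U))
-W(a) = -(-63 - 21)/(2*(-21)) = -(-1)*(-84)/(2*21) = -1*2 = -2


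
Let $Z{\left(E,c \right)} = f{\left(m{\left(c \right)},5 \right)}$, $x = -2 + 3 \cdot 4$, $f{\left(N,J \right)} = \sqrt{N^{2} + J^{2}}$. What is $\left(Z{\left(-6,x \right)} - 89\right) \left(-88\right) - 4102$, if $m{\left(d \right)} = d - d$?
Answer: $3290$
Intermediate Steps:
$m{\left(d \right)} = 0$
$f{\left(N,J \right)} = \sqrt{J^{2} + N^{2}}$
$x = 10$ ($x = -2 + 12 = 10$)
$Z{\left(E,c \right)} = 5$ ($Z{\left(E,c \right)} = \sqrt{5^{2} + 0^{2}} = \sqrt{25 + 0} = \sqrt{25} = 5$)
$\left(Z{\left(-6,x \right)} - 89\right) \left(-88\right) - 4102 = \left(5 - 89\right) \left(-88\right) - 4102 = \left(-84\right) \left(-88\right) - 4102 = 7392 - 4102 = 3290$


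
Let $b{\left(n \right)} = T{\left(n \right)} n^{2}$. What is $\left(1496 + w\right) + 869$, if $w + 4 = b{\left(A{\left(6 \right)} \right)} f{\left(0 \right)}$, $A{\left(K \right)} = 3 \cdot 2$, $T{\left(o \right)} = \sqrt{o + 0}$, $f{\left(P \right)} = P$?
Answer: $2361$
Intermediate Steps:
$T{\left(o \right)} = \sqrt{o}$
$A{\left(K \right)} = 6$
$b{\left(n \right)} = n^{\frac{5}{2}}$ ($b{\left(n \right)} = \sqrt{n} n^{2} = n^{\frac{5}{2}}$)
$w = -4$ ($w = -4 + 6^{\frac{5}{2}} \cdot 0 = -4 + 36 \sqrt{6} \cdot 0 = -4 + 0 = -4$)
$\left(1496 + w\right) + 869 = \left(1496 - 4\right) + 869 = 1492 + 869 = 2361$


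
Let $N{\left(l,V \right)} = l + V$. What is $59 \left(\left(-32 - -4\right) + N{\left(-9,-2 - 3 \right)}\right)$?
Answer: $-2478$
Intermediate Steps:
$N{\left(l,V \right)} = V + l$
$59 \left(\left(-32 - -4\right) + N{\left(-9,-2 - 3 \right)}\right) = 59 \left(\left(-32 - -4\right) - 14\right) = 59 \left(\left(-32 + 4\right) - 14\right) = 59 \left(-28 - 14\right) = 59 \left(-42\right) = -2478$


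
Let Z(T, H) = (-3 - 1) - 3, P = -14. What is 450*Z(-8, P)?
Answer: -3150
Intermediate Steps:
Z(T, H) = -7 (Z(T, H) = -4 - 3 = -7)
450*Z(-8, P) = 450*(-7) = -3150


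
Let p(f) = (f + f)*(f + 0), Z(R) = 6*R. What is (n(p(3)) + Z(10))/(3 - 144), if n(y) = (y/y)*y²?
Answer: -128/47 ≈ -2.7234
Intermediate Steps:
p(f) = 2*f² (p(f) = (2*f)*f = 2*f²)
n(y) = y² (n(y) = 1*y² = y²)
(n(p(3)) + Z(10))/(3 - 144) = ((2*3²)² + 6*10)/(3 - 144) = ((2*9)² + 60)/(-141) = (18² + 60)*(-1/141) = (324 + 60)*(-1/141) = 384*(-1/141) = -128/47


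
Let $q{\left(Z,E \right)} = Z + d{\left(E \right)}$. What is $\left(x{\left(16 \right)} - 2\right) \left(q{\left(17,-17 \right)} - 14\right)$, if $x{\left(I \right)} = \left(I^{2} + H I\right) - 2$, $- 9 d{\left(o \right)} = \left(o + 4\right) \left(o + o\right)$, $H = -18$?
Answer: $1660$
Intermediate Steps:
$d{\left(o \right)} = - \frac{2 o \left(4 + o\right)}{9}$ ($d{\left(o \right)} = - \frac{\left(o + 4\right) \left(o + o\right)}{9} = - \frac{\left(4 + o\right) 2 o}{9} = - \frac{2 o \left(4 + o\right)}{9}$)
$q{\left(Z,E \right)} = Z - \frac{2 E \left(4 + E\right)}{9}$
$x{\left(I \right)} = -2 + I^{2} - 18 I$ ($x{\left(I \right)} = \left(I^{2} - 18 I\right) - 2 = -2 + I^{2} - 18 I$)
$\left(x{\left(16 \right)} - 2\right) \left(q{\left(17,-17 \right)} - 14\right) = \left(\left(-2 + 16^{2} - 288\right) - 2\right) \left(\left(17 - - \frac{34 \left(4 - 17\right)}{9}\right) - 14\right) = \left(\left(-2 + 256 - 288\right) - 2\right) \left(\left(17 - \left(- \frac{34}{9}\right) \left(-13\right)\right) - 14\right) = \left(-34 - 2\right) \left(\left(17 - \frac{442}{9}\right) - 14\right) = - 36 \left(- \frac{289}{9} - 14\right) = \left(-36\right) \left(- \frac{415}{9}\right) = 1660$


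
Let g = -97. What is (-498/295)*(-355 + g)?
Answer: 225096/295 ≈ 763.04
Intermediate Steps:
(-498/295)*(-355 + g) = (-498/295)*(-355 - 97) = -498*1/295*(-452) = -498/295*(-452) = 225096/295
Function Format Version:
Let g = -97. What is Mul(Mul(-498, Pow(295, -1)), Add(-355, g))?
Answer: Rational(225096, 295) ≈ 763.04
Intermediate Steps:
Mul(Mul(-498, Pow(295, -1)), Add(-355, g)) = Mul(Mul(-498, Pow(295, -1)), Add(-355, -97)) = Mul(Mul(-498, Rational(1, 295)), -452) = Mul(Rational(-498, 295), -452) = Rational(225096, 295)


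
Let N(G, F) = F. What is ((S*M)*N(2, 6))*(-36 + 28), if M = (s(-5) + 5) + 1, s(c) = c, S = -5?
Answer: 240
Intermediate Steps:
M = 1 (M = (-5 + 5) + 1 = 0 + 1 = 1)
((S*M)*N(2, 6))*(-36 + 28) = (-5*1*6)*(-36 + 28) = -5*6*(-8) = -30*(-8) = 240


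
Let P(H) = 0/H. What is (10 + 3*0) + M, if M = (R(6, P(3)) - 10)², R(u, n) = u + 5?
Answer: 11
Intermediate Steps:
P(H) = 0
R(u, n) = 5 + u
M = 1 (M = ((5 + 6) - 10)² = (11 - 10)² = 1² = 1)
(10 + 3*0) + M = (10 + 3*0) + 1 = (10 + 0) + 1 = 10 + 1 = 11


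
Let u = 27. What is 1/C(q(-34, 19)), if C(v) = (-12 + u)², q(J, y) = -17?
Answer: 1/225 ≈ 0.0044444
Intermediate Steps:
C(v) = 225 (C(v) = (-12 + 27)² = 15² = 225)
1/C(q(-34, 19)) = 1/225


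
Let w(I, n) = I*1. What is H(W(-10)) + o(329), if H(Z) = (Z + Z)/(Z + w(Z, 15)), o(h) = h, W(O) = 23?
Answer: 330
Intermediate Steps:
w(I, n) = I
H(Z) = 1 (H(Z) = (Z + Z)/(Z + Z) = (2*Z)/((2*Z)) = (2*Z)*(1/(2*Z)) = 1)
H(W(-10)) + o(329) = 1 + 329 = 330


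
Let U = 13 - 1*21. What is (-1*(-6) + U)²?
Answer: 4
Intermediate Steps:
U = -8 (U = 13 - 21 = -8)
(-1*(-6) + U)² = (-1*(-6) - 8)² = (6 - 8)² = (-2)² = 4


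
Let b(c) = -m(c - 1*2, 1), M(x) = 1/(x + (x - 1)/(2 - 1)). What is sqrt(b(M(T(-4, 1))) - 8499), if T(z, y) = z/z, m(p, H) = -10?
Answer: I*sqrt(8489) ≈ 92.136*I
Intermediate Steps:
T(z, y) = 1
M(x) = 1/(-1 + 2*x) (M(x) = 1/(x + (-1 + x)/1) = 1/(x + (-1 + x)*1) = 1/(x + (-1 + x)) = 1/(-1 + 2*x))
b(c) = 10 (b(c) = -1*(-10) = 10)
sqrt(b(M(T(-4, 1))) - 8499) = sqrt(10 - 8499) = sqrt(-8489) = I*sqrt(8489)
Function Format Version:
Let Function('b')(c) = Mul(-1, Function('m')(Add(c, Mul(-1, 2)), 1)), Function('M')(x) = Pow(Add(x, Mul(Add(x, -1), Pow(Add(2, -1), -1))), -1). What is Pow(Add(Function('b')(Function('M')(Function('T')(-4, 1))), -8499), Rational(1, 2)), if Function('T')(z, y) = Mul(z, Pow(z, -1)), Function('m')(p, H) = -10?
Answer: Mul(I, Pow(8489, Rational(1, 2))) ≈ Mul(92.136, I)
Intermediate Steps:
Function('T')(z, y) = 1
Function('M')(x) = Pow(Add(-1, Mul(2, x)), -1) (Function('M')(x) = Pow(Add(x, Mul(Add(-1, x), Pow(1, -1))), -1) = Pow(Add(x, Mul(Add(-1, x), 1)), -1) = Pow(Add(x, Add(-1, x)), -1) = Pow(Add(-1, Mul(2, x)), -1))
Function('b')(c) = 10 (Function('b')(c) = Mul(-1, -10) = 10)
Pow(Add(Function('b')(Function('M')(Function('T')(-4, 1))), -8499), Rational(1, 2)) = Pow(Add(10, -8499), Rational(1, 2)) = Pow(-8489, Rational(1, 2)) = Mul(I, Pow(8489, Rational(1, 2)))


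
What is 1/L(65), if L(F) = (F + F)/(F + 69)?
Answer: 67/65 ≈ 1.0308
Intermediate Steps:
L(F) = 2*F/(69 + F) (L(F) = (2*F)/(69 + F) = 2*F/(69 + F))
1/L(65) = 1/(2*65/(69 + 65)) = 1/(2*65/134) = 1/(2*65*(1/134)) = 1/(65/67) = 67/65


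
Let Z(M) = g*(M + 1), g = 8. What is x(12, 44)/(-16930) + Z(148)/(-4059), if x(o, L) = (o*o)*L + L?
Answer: -4607698/6871887 ≈ -0.67051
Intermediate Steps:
Z(M) = 8 + 8*M (Z(M) = 8*(M + 1) = 8*(1 + M) = 8 + 8*M)
x(o, L) = L + L*o² (x(o, L) = o²*L + L = L*o² + L = L + L*o²)
x(12, 44)/(-16930) + Z(148)/(-4059) = (44*(1 + 12²))/(-16930) + (8 + 8*148)/(-4059) = (44*(1 + 144))*(-1/16930) + (8 + 1184)*(-1/4059) = (44*145)*(-1/16930) + 1192*(-1/4059) = 6380*(-1/16930) - 1192/4059 = -638/1693 - 1192/4059 = -4607698/6871887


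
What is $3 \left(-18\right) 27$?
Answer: $-1458$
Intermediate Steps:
$3 \left(-18\right) 27 = \left(-54\right) 27 = -1458$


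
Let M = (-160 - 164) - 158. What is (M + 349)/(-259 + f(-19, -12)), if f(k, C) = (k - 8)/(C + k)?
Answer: 4123/8002 ≈ 0.51525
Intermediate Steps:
f(k, C) = (-8 + k)/(C + k)
M = -482 (M = -324 - 158 = -482)
(M + 349)/(-259 + f(-19, -12)) = (-482 + 349)/(-259 + (-8 - 19)/(-12 - 19)) = -133/(-259 - 27/(-31)) = -133/(-259 - 1/31*(-27)) = -133/(-259 + 27/31) = -133/(-8002/31) = -133*(-31/8002) = 4123/8002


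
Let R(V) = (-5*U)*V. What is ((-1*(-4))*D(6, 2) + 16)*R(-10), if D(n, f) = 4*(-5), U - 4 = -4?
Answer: 0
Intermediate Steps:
U = 0 (U = 4 - 4 = 0)
D(n, f) = -20
R(V) = 0 (R(V) = (-5*0)*V = 0*V = 0)
((-1*(-4))*D(6, 2) + 16)*R(-10) = (-1*(-4)*(-20) + 16)*0 = (4*(-20) + 16)*0 = (-80 + 16)*0 = -64*0 = 0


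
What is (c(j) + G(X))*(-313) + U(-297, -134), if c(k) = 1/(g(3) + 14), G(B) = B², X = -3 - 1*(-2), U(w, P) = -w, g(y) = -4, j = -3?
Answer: -473/10 ≈ -47.300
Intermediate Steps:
X = -1 (X = -3 + 2 = -1)
c(k) = ⅒ (c(k) = 1/(-4 + 14) = 1/10 = ⅒)
(c(j) + G(X))*(-313) + U(-297, -134) = (⅒ + (-1)²)*(-313) - 1*(-297) = (⅒ + 1)*(-313) + 297 = (11/10)*(-313) + 297 = -3443/10 + 297 = -473/10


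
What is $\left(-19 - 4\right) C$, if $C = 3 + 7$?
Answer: $-230$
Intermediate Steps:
$C = 10$
$\left(-19 - 4\right) C = \left(-19 - 4\right) 10 = \left(-23\right) 10 = -230$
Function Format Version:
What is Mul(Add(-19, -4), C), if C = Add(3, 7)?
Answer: -230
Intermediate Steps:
C = 10
Mul(Add(-19, -4), C) = Mul(Add(-19, -4), 10) = Mul(-23, 10) = -230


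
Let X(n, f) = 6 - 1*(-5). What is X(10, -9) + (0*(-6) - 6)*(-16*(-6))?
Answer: -565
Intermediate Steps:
X(n, f) = 11 (X(n, f) = 6 + 5 = 11)
X(10, -9) + (0*(-6) - 6)*(-16*(-6)) = 11 + (0*(-6) - 6)*(-16*(-6)) = 11 + (0 - 6)*96 = 11 - 6*96 = 11 - 576 = -565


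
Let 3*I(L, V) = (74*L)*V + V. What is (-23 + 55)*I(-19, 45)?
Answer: -674400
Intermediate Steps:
I(L, V) = V/3 + 74*L*V/3 (I(L, V) = ((74*L)*V + V)/3 = (74*L*V + V)/3 = (V + 74*L*V)/3 = V/3 + 74*L*V/3)
(-23 + 55)*I(-19, 45) = (-23 + 55)*((⅓)*45*(1 + 74*(-19))) = 32*((⅓)*45*(1 - 1406)) = 32*((⅓)*45*(-1405)) = 32*(-21075) = -674400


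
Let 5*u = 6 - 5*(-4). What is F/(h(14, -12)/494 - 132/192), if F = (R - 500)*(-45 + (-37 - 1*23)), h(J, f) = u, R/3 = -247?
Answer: -9431600/49 ≈ -1.9248e+5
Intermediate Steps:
R = -741 (R = 3*(-247) = -741)
u = 26/5 (u = (6 - 5*(-4))/5 = (6 + 20)/5 = (⅕)*26 = 26/5 ≈ 5.2000)
h(J, f) = 26/5
F = 130305 (F = (-741 - 500)*(-45 + (-37 - 1*23)) = -1241*(-45 + (-37 - 23)) = -1241*(-45 - 60) = -1241*(-105) = 130305)
F/(h(14, -12)/494 - 132/192) = 130305/((26/5)/494 - 132/192) = 130305/((26/5)*(1/494) - 132*1/192) = 130305/(1/95 - 11/16) = 130305/(-1029/1520) = 130305*(-1520/1029) = -9431600/49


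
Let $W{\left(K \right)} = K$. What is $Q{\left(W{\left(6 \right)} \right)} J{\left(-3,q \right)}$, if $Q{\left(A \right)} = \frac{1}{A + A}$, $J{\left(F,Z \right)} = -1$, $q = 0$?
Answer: $- \frac{1}{12} \approx -0.083333$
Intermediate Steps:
$Q{\left(A \right)} = \frac{1}{2 A}$
$Q{\left(W{\left(6 \right)} \right)} J{\left(-3,q \right)} = \frac{1}{2 \cdot 6} \left(-1\right) = \frac{1}{2} \cdot \frac{1}{6} \left(-1\right) = \frac{1}{12} \left(-1\right) = - \frac{1}{12}$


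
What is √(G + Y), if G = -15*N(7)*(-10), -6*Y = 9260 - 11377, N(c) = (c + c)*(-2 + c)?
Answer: √390702/6 ≈ 104.18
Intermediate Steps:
N(c) = 2*c*(-2 + c) (N(c) = (2*c)*(-2 + c) = 2*c*(-2 + c))
Y = 2117/6 (Y = -(9260 - 11377)/6 = -⅙*(-2117) = 2117/6 ≈ 352.83)
G = 10500 (G = -30*7*(-2 + 7)*(-10) = -30*7*5*(-10) = -15*70*(-10) = -1050*(-10) = 10500)
√(G + Y) = √(10500 + 2117/6) = √(65117/6) = √390702/6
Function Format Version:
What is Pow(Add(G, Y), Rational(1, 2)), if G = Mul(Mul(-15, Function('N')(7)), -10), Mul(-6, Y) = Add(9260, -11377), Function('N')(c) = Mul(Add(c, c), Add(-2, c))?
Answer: Mul(Rational(1, 6), Pow(390702, Rational(1, 2))) ≈ 104.18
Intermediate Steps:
Function('N')(c) = Mul(2, c, Add(-2, c)) (Function('N')(c) = Mul(Mul(2, c), Add(-2, c)) = Mul(2, c, Add(-2, c)))
Y = Rational(2117, 6) (Y = Mul(Rational(-1, 6), Add(9260, -11377)) = Mul(Rational(-1, 6), -2117) = Rational(2117, 6) ≈ 352.83)
G = 10500 (G = Mul(Mul(-15, Mul(2, 7, Add(-2, 7))), -10) = Mul(Mul(-15, Mul(2, 7, 5)), -10) = Mul(Mul(-15, 70), -10) = Mul(-1050, -10) = 10500)
Pow(Add(G, Y), Rational(1, 2)) = Pow(Add(10500, Rational(2117, 6)), Rational(1, 2)) = Pow(Rational(65117, 6), Rational(1, 2)) = Mul(Rational(1, 6), Pow(390702, Rational(1, 2)))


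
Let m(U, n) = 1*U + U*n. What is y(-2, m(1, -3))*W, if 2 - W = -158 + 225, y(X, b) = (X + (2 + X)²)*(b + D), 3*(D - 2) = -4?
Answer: -520/3 ≈ -173.33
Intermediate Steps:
m(U, n) = U + U*n
D = ⅔ (D = 2 + (⅓)*(-4) = 2 - 4/3 = ⅔ ≈ 0.66667)
y(X, b) = (⅔ + b)*(X + (2 + X)²) (y(X, b) = (X + (2 + X)²)*(b + ⅔) = (X + (2 + X)²)*(⅔ + b) = (⅔ + b)*(X + (2 + X)²))
W = -65 (W = 2 - (-158 + 225) = 2 - 1*67 = 2 - 67 = -65)
y(-2, m(1, -3))*W = ((⅔)*(-2) + 2*(2 - 2)²/3 - 2*(1 - 3) + (1*(1 - 3))*(2 - 2)²)*(-65) = (-4/3 + (⅔)*0² - 2*(-2) + (1*(-2))*0²)*(-65) = (-4/3 + (⅔)*0 - 2*(-2) - 2*0)*(-65) = (-4/3 + 0 + 4 + 0)*(-65) = (8/3)*(-65) = -520/3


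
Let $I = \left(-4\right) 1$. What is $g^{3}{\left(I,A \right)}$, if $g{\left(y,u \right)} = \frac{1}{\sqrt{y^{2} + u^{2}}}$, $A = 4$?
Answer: $\frac{\sqrt{2}}{256} \approx 0.0055243$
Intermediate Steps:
$I = -4$
$g{\left(y,u \right)} = \frac{1}{\sqrt{u^{2} + y^{2}}}$
$g^{3}{\left(I,A \right)} = \left(\frac{1}{\sqrt{4^{2} + \left(-4\right)^{2}}}\right)^{3} = \left(\frac{1}{\sqrt{16 + 16}}\right)^{3} = \left(\frac{1}{\sqrt{32}}\right)^{3} = \left(\frac{\sqrt{2}}{8}\right)^{3} = \frac{\sqrt{2}}{256}$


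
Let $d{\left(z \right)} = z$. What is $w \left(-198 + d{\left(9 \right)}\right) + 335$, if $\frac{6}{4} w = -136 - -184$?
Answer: $-5713$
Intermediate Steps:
$w = 32$ ($w = \frac{2 \left(-136 - -184\right)}{3} = \frac{2 \left(-136 + 184\right)}{3} = \frac{2}{3} \cdot 48 = 32$)
$w \left(-198 + d{\left(9 \right)}\right) + 335 = 32 \left(-198 + 9\right) + 335 = 32 \left(-189\right) + 335 = -6048 + 335 = -5713$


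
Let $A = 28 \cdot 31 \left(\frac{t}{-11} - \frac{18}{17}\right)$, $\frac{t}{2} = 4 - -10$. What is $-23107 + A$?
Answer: $- \frac{4906041}{187} \approx -26236.0$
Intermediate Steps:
$t = 28$ ($t = 2 \left(4 - -10\right) = 2 \left(4 + 10\right) = 2 \cdot 14 = 28$)
$A = - \frac{585032}{187}$ ($A = 28 \cdot 31 \left(\frac{28}{-11} - \frac{18}{17}\right) = 868 \left(28 \left(- \frac{1}{11}\right) - \frac{18}{17}\right) = 868 \left(- \frac{28}{11} - \frac{18}{17}\right) = 868 \left(- \frac{674}{187}\right) = - \frac{585032}{187} \approx -3128.5$)
$-23107 + A = -23107 - \frac{585032}{187} = - \frac{4906041}{187}$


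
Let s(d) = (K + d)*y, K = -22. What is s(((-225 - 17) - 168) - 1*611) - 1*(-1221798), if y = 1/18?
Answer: 21991321/18 ≈ 1.2217e+6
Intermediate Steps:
y = 1/18 ≈ 0.055556
s(d) = -11/9 + d/18 (s(d) = (-22 + d)*(1/18) = -11/9 + d/18)
s(((-225 - 17) - 168) - 1*611) - 1*(-1221798) = (-11/9 + (((-225 - 17) - 168) - 1*611)/18) - 1*(-1221798) = (-11/9 + ((-242 - 168) - 611)/18) + 1221798 = (-11/9 + (-410 - 611)/18) + 1221798 = (-11/9 + (1/18)*(-1021)) + 1221798 = (-11/9 - 1021/18) + 1221798 = -1043/18 + 1221798 = 21991321/18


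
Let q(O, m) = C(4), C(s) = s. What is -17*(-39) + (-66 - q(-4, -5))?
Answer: 593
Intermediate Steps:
q(O, m) = 4
-17*(-39) + (-66 - q(-4, -5)) = -17*(-39) + (-66 - 1*4) = 663 + (-66 - 4) = 663 - 70 = 593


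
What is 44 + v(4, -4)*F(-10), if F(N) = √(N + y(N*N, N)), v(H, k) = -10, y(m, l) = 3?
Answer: 44 - 10*I*√7 ≈ 44.0 - 26.458*I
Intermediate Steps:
F(N) = √(3 + N) (F(N) = √(N + 3) = √(3 + N))
44 + v(4, -4)*F(-10) = 44 - 10*√(3 - 10) = 44 - 10*I*√7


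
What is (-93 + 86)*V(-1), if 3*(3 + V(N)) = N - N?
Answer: 21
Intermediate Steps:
V(N) = -3 (V(N) = -3 + (N - N)/3 = -3 + (⅓)*0 = -3 + 0 = -3)
(-93 + 86)*V(-1) = (-93 + 86)*(-3) = -7*(-3) = 21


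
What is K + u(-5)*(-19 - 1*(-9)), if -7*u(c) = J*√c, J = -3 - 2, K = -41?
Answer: -41 - 50*I*√5/7 ≈ -41.0 - 15.972*I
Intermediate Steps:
J = -5
u(c) = 5*√c/7 (u(c) = -(-5)*√c/7 = 5*√c/7)
K + u(-5)*(-19 - 1*(-9)) = -41 + (5*√(-5)/7)*(-19 - 1*(-9)) = -41 + (5*(I*√5)/7)*(-19 + 9) = -41 + (5*I*√5/7)*(-10) = -41 - 50*I*√5/7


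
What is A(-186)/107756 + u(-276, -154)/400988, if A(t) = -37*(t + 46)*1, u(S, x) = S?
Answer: 127961074/2700553933 ≈ 0.047383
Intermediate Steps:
A(t) = -1702 - 37*t (A(t) = -37*(46 + t)*1 = (-1702 - 37*t)*1 = -1702 - 37*t)
A(-186)/107756 + u(-276, -154)/400988 = (-1702 - 37*(-186))/107756 - 276/400988 = (-1702 + 6882)*(1/107756) - 276*1/400988 = 5180*(1/107756) - 69/100247 = 1295/26939 - 69/100247 = 127961074/2700553933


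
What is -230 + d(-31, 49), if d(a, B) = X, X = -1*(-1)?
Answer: -229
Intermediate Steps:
X = 1
d(a, B) = 1
-230 + d(-31, 49) = -230 + 1 = -229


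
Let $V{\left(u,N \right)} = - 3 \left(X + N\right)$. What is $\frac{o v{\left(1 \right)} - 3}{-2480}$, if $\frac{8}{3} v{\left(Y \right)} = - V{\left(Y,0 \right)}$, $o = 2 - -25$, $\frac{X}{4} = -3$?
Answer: $\frac{147}{992} \approx 0.14819$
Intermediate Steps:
$X = -12$ ($X = 4 \left(-3\right) = -12$)
$V{\left(u,N \right)} = 36 - 3 N$ ($V{\left(u,N \right)} = - 3 \left(-12 + N\right) = 36 - 3 N$)
$o = 27$ ($o = 2 + 25 = 27$)
$v{\left(Y \right)} = - \frac{27}{2}$ ($v{\left(Y \right)} = \frac{3 \left(- (36 - 0)\right)}{8} = \frac{3 \left(- (36 + 0)\right)}{8} = \frac{3 \left(\left(-1\right) 36\right)}{8} = \frac{3}{8} \left(-36\right) = - \frac{27}{2}$)
$\frac{o v{\left(1 \right)} - 3}{-2480} = \frac{27 \left(- \frac{27}{2}\right) - 3}{-2480} = \left(- \frac{729}{2} - 3\right) \left(- \frac{1}{2480}\right) = \left(- \frac{735}{2}\right) \left(- \frac{1}{2480}\right) = \frac{147}{992}$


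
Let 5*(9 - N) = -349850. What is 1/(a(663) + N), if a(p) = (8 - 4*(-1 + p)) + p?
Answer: 1/68002 ≈ 1.4705e-5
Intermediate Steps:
a(p) = 12 - 3*p (a(p) = (8 + (4 - 4*p)) + p = (12 - 4*p) + p = 12 - 3*p)
N = 69979 (N = 9 - ⅕*(-349850) = 9 + 69970 = 69979)
1/(a(663) + N) = 1/((12 - 3*663) + 69979) = 1/((12 - 1989) + 69979) = 1/(-1977 + 69979) = 1/68002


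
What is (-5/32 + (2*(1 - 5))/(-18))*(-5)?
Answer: -415/288 ≈ -1.4410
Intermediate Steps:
(-5/32 + (2*(1 - 5))/(-18))*(-5) = (-5*1/32 + (2*(-4))*(-1/18))*(-5) = (-5/32 - 8*(-1/18))*(-5) = (-5/32 + 4/9)*(-5) = (83/288)*(-5) = -415/288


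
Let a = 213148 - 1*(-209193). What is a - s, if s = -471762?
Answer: 894103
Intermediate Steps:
a = 422341 (a = 213148 + 209193 = 422341)
a - s = 422341 - 1*(-471762) = 422341 + 471762 = 894103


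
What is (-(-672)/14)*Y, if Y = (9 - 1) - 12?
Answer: -192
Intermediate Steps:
Y = -4 (Y = 8 - 12 = -4)
(-(-672)/14)*Y = -(-672)/14*(-4) = -32*(-3/2)*(-4) = 48*(-4) = -192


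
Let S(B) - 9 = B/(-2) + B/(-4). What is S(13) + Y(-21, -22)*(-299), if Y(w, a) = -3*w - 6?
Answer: -68175/4 ≈ -17044.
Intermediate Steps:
Y(w, a) = -6 - 3*w
S(B) = 9 - 3*B/4 (S(B) = 9 + (B/(-2) + B/(-4)) = 9 + (B*(-½) + B*(-¼)) = 9 + (-B/2 - B/4) = 9 - 3*B/4)
S(13) + Y(-21, -22)*(-299) = (9 - ¾*13) + (-6 - 3*(-21))*(-299) = (9 - 39/4) + (-6 + 63)*(-299) = -¾ + 57*(-299) = -¾ - 17043 = -68175/4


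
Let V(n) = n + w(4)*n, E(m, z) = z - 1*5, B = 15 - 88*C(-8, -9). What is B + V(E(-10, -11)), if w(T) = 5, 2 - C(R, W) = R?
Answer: -961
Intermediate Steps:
C(R, W) = 2 - R
B = -865 (B = 15 - 88*(2 - 1*(-8)) = 15 - 88*(2 + 8) = 15 - 88*10 = 15 - 880 = -865)
E(m, z) = -5 + z (E(m, z) = z - 5 = -5 + z)
V(n) = 6*n (V(n) = n + 5*n = 6*n)
B + V(E(-10, -11)) = -865 + 6*(-5 - 11) = -865 + 6*(-16) = -865 - 96 = -961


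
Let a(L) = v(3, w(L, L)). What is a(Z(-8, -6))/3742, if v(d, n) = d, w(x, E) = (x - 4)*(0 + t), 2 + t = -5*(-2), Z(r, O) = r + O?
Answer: 3/3742 ≈ 0.00080171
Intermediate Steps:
Z(r, O) = O + r
t = 8 (t = -2 - 5*(-2) = -2 + 10 = 8)
w(x, E) = -32 + 8*x (w(x, E) = (x - 4)*(0 + 8) = (-4 + x)*8 = -32 + 8*x)
a(L) = 3
a(Z(-8, -6))/3742 = 3/3742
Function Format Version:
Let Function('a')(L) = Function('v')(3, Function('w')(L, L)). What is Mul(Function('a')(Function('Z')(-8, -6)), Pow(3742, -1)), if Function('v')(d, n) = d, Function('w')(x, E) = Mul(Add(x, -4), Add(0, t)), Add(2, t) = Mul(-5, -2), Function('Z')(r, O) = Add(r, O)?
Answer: Rational(3, 3742) ≈ 0.00080171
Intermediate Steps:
Function('Z')(r, O) = Add(O, r)
t = 8 (t = Add(-2, Mul(-5, -2)) = Add(-2, 10) = 8)
Function('w')(x, E) = Add(-32, Mul(8, x)) (Function('w')(x, E) = Mul(Add(x, -4), Add(0, 8)) = Mul(Add(-4, x), 8) = Add(-32, Mul(8, x)))
Function('a')(L) = 3
Mul(Function('a')(Function('Z')(-8, -6)), Pow(3742, -1)) = Mul(3, Pow(3742, -1)) = Mul(3, Rational(1, 3742)) = Rational(3, 3742)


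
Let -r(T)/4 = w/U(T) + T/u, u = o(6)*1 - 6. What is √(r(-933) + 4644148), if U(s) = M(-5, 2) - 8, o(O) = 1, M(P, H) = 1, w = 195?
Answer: 2*√1422075865/35 ≈ 2154.9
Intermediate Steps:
u = -5 (u = 1*1 - 6 = 1 - 6 = -5)
U(s) = -7 (U(s) = 1 - 8 = -7)
r(T) = 780/7 + 4*T/5 (r(T) = -4*(195/(-7) + T/(-5)) = -4*(195*(-⅐) + T*(-⅕)) = -4*(-195/7 - T/5) = 780/7 + 4*T/5)
√(r(-933) + 4644148) = √((780/7 + (⅘)*(-933)) + 4644148) = √((780/7 - 3732/5) + 4644148) = √(-22224/35 + 4644148) = √(162522956/35) = 2*√1422075865/35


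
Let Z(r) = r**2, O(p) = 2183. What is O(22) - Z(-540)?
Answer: -289417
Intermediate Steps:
O(22) - Z(-540) = 2183 - 1*(-540)**2 = 2183 - 1*291600 = 2183 - 291600 = -289417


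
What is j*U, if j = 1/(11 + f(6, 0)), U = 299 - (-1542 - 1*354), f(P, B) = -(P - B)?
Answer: 439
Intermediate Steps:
f(P, B) = B - P
U = 2195 (U = 299 - (-1542 - 354) = 299 - 1*(-1896) = 299 + 1896 = 2195)
j = 1/5 (j = 1/(11 + (0 - 1*6)) = 1/(11 + (0 - 6)) = 1/(11 - 6) = 1/5 ≈ 0.20000)
j*U = (1/5)*2195 = 439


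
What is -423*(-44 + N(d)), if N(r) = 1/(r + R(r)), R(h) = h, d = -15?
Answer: 186261/10 ≈ 18626.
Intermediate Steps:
N(r) = 1/(2*r) (N(r) = 1/(r + r) = 1/(2*r))
-423*(-44 + N(d)) = -423*(-44 + (1/2)/(-15)) = -423*(-44 + (1/2)*(-1/15)) = -423*(-44 - 1/30) = -423*(-1321/30) = 186261/10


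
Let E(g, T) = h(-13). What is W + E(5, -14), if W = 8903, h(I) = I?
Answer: 8890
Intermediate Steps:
E(g, T) = -13
W + E(5, -14) = 8903 - 13 = 8890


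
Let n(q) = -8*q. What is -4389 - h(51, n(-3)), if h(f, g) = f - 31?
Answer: -4409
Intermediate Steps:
h(f, g) = -31 + f
-4389 - h(51, n(-3)) = -4389 - (-31 + 51) = -4389 - 1*20 = -4389 - 20 = -4409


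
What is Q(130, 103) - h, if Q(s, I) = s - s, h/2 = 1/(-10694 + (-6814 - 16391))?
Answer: 2/33899 ≈ 5.8999e-5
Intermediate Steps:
h = -2/33899 (h = 2/(-10694 + (-6814 - 16391)) = 2/(-10694 - 23205) = 2/(-33899) = 2*(-1/33899) = -2/33899 ≈ -5.8999e-5)
Q(s, I) = 0
Q(130, 103) - h = 0 - 1*(-2/33899) = 0 + 2/33899 = 2/33899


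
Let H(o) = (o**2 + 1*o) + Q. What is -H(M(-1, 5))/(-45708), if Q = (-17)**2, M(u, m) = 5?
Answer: 319/45708 ≈ 0.0069791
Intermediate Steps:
Q = 289
H(o) = 289 + o + o**2 (H(o) = (o**2 + 1*o) + 289 = (o**2 + o) + 289 = (o + o**2) + 289 = 289 + o + o**2)
-H(M(-1, 5))/(-45708) = -(289 + 5 + 5**2)/(-45708) = -(289 + 5 + 25)*(-1/45708) = -1*319*(-1/45708) = -319*(-1/45708) = 319/45708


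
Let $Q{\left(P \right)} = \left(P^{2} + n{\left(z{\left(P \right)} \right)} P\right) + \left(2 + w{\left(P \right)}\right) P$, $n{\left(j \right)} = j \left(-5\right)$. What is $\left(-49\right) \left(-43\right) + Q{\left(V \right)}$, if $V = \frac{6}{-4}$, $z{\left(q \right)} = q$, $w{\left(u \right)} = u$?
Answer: $\frac{8389}{4} \approx 2097.3$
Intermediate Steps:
$n{\left(j \right)} = - 5 j$
$V = - \frac{3}{2}$ ($V = 6 \left(- \frac{1}{4}\right) = - \frac{3}{2} \approx -1.5$)
$Q{\left(P \right)} = - 4 P^{2} + P \left(2 + P\right)$ ($Q{\left(P \right)} = \left(P^{2} + - 5 P P\right) + \left(2 + P\right) P = \left(P^{2} - 5 P^{2}\right) + P \left(2 + P\right) = - 4 P^{2} + P \left(2 + P\right)$)
$\left(-49\right) \left(-43\right) + Q{\left(V \right)} = \left(-49\right) \left(-43\right) - \frac{3 \left(2 - - \frac{9}{2}\right)}{2} = 2107 - \frac{3 \left(2 + \frac{9}{2}\right)}{2} = 2107 - \frac{39}{4} = \frac{8389}{4}$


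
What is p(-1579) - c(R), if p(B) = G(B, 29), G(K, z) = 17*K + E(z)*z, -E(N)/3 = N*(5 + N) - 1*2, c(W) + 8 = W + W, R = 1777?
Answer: -115997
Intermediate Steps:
c(W) = -8 + 2*W (c(W) = -8 + (W + W) = -8 + 2*W)
E(N) = 6 - 3*N*(5 + N) (E(N) = -3*(N*(5 + N) - 1*2) = -3*(N*(5 + N) - 2) = -3*(-2 + N*(5 + N)) = 6 - 3*N*(5 + N))
G(K, z) = 17*K + z*(6 - 15*z - 3*z**2) (G(K, z) = 17*K + (6 - 15*z - 3*z**2)*z = 17*K + z*(6 - 15*z - 3*z**2))
p(B) = -85608 + 17*B (p(B) = 17*B - 3*29*(-2 + 29**2 + 5*29) = 17*B - 3*29*(-2 + 841 + 145) = 17*B - 3*29*984 = 17*B - 85608 = -85608 + 17*B)
p(-1579) - c(R) = (-85608 + 17*(-1579)) - (-8 + 2*1777) = (-85608 - 26843) - (-8 + 3554) = -112451 - 1*3546 = -112451 - 3546 = -115997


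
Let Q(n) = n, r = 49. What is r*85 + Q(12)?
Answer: 4177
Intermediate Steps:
r*85 + Q(12) = 49*85 + 12 = 4165 + 12 = 4177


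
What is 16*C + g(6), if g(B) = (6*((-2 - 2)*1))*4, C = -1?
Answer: -112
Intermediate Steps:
g(B) = -96 (g(B) = (6*(-4*1))*4 = (6*(-4))*4 = -24*4 = -96)
16*C + g(6) = 16*(-1) - 96 = -16 - 96 = -112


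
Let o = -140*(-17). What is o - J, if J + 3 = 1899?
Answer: 484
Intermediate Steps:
o = 2380
J = 1896 (J = -3 + 1899 = 1896)
o - J = 2380 - 1*1896 = 2380 - 1896 = 484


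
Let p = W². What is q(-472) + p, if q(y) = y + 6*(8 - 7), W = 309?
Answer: 95015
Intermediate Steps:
q(y) = 6 + y (q(y) = y + 6*1 = y + 6 = 6 + y)
p = 95481 (p = 309² = 95481)
q(-472) + p = (6 - 472) + 95481 = -466 + 95481 = 95015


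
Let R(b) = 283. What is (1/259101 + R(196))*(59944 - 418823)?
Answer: -26315012260336/259101 ≈ -1.0156e+8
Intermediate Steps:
(1/259101 + R(196))*(59944 - 418823) = (1/259101 + 283)*(59944 - 418823) = (1/259101 + 283)*(-358879) = (73325584/259101)*(-358879) = -26315012260336/259101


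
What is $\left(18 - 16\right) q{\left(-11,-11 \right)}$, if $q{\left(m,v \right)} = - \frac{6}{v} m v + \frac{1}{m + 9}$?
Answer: $131$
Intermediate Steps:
$q{\left(m,v \right)} = \frac{1}{9 + m} - 6 m$ ($q{\left(m,v \right)} = - \frac{6 m}{v} v + \frac{1}{9 + m} = - 6 m + \frac{1}{9 + m} = \frac{1}{9 + m} - 6 m$)
$\left(18 - 16\right) q{\left(-11,-11 \right)} = \left(18 - 16\right) \frac{1 - -594 - 6 \left(-11\right)^{2}}{9 - 11} = 2 \frac{1 + 594 - 726}{-2} = 2 \left(- \frac{1 + 594 - 726}{2}\right) = 2 \left(\left(- \frac{1}{2}\right) \left(-131\right)\right) = 2 \cdot \frac{131}{2} = 131$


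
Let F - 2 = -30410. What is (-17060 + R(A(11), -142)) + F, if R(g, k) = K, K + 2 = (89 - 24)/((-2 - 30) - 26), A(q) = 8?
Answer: -2753325/58 ≈ -47471.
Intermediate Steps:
F = -30408 (F = 2 - 30410 = -30408)
K = -181/58 (K = -2 + (89 - 24)/((-2 - 30) - 26) = -2 + 65/(-32 - 26) = -2 + 65/(-58) = -2 + 65*(-1/58) = -2 - 65/58 = -181/58 ≈ -3.1207)
R(g, k) = -181/58
(-17060 + R(A(11), -142)) + F = (-17060 - 181/58) - 30408 = -989661/58 - 30408 = -2753325/58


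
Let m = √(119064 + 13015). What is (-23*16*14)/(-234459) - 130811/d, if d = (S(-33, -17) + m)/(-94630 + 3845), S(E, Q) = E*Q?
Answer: 23313814184802947/639135234 - 177248905*√132079/2726 ≈ 1.2847e+7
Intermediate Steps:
m = √132079 ≈ 363.43
d = -561/90785 - √132079/90785 (d = (-33*(-17) + √132079)/(-94630 + 3845) = (561 + √132079)/(-90785) = (561 + √132079)*(-1/90785) = -561/90785 - √132079/90785 ≈ -0.010183)
(-23*16*14)/(-234459) - 130811/d = (-23*16*14)/(-234459) - 130811/(-561/90785 - √132079/90785) = -368*14*(-1/234459) - 130811/(-561/90785 - √132079/90785) = -5152*(-1/234459) - 130811/(-561/90785 - √132079/90785) = 5152/234459 - 130811/(-561/90785 - √132079/90785)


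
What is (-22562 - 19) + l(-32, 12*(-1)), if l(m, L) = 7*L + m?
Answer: -22697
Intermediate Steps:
l(m, L) = m + 7*L
(-22562 - 19) + l(-32, 12*(-1)) = (-22562 - 19) + (-32 + 7*(12*(-1))) = -22581 + (-32 + 7*(-12)) = -22581 + (-32 - 84) = -22581 - 116 = -22697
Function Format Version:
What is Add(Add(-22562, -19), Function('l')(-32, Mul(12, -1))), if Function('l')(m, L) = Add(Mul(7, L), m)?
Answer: -22697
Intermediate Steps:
Function('l')(m, L) = Add(m, Mul(7, L))
Add(Add(-22562, -19), Function('l')(-32, Mul(12, -1))) = Add(Add(-22562, -19), Add(-32, Mul(7, Mul(12, -1)))) = Add(-22581, Add(-32, Mul(7, -12))) = Add(-22581, Add(-32, -84)) = Add(-22581, -116) = -22697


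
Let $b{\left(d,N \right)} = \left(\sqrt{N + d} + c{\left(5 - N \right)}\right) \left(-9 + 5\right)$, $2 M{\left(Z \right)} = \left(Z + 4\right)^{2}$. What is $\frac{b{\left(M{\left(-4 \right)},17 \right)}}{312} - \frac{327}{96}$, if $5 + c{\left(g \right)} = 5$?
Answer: $- \frac{109}{32} - \frac{\sqrt{17}}{78} \approx -3.4591$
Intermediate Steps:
$M{\left(Z \right)} = \frac{\left(4 + Z\right)^{2}}{2}$ ($M{\left(Z \right)} = \frac{\left(Z + 4\right)^{2}}{2} = \frac{\left(4 + Z\right)^{2}}{2}$)
$c{\left(g \right)} = 0$ ($c{\left(g \right)} = -5 + 5 = 0$)
$b{\left(d,N \right)} = - 4 \sqrt{N + d}$ ($b{\left(d,N \right)} = \left(\sqrt{N + d} + 0\right) \left(-9 + 5\right) = \sqrt{N + d} \left(-4\right) = - 4 \sqrt{N + d}$)
$\frac{b{\left(M{\left(-4 \right)},17 \right)}}{312} - \frac{327}{96} = \frac{\left(-4\right) \sqrt{17 + \frac{\left(4 - 4\right)^{2}}{2}}}{312} - \frac{327}{96} = - 4 \sqrt{17 + \frac{0^{2}}{2}} \cdot \frac{1}{312} - \frac{109}{32} = - 4 \sqrt{17 + \frac{1}{2} \cdot 0} \cdot \frac{1}{312} - \frac{109}{32} = - 4 \sqrt{17 + 0} \cdot \frac{1}{312} - \frac{109}{32} = - 4 \sqrt{17} \cdot \frac{1}{312} - \frac{109}{32} = - \frac{\sqrt{17}}{78} - \frac{109}{32} = - \frac{109}{32} - \frac{\sqrt{17}}{78}$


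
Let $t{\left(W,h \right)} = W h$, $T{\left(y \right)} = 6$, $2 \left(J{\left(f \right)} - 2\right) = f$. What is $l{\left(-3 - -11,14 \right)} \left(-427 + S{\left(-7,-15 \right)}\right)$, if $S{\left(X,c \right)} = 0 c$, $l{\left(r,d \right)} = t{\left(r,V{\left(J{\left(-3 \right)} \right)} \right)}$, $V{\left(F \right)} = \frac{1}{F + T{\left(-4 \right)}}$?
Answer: $- \frac{6832}{13} \approx -525.54$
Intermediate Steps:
$J{\left(f \right)} = 2 + \frac{f}{2}$
$V{\left(F \right)} = \frac{1}{6 + F}$ ($V{\left(F \right)} = \frac{1}{F + 6} = \frac{1}{6 + F}$)
$l{\left(r,d \right)} = \frac{2 r}{13}$ ($l{\left(r,d \right)} = \frac{r}{6 + \left(2 + \frac{1}{2} \left(-3\right)\right)} = \frac{r}{6 + \left(2 - \frac{3}{2}\right)} = \frac{r}{6 + \frac{1}{2}} = \frac{r}{\frac{13}{2}} = r \frac{2}{13} = \frac{2 r}{13}$)
$S{\left(X,c \right)} = 0$
$l{\left(-3 - -11,14 \right)} \left(-427 + S{\left(-7,-15 \right)}\right) = \frac{2 \left(-3 - -11\right)}{13} \left(-427 + 0\right) = \frac{2 \left(-3 + 11\right)}{13} \left(-427\right) = \frac{2}{13} \cdot 8 \left(-427\right) = \frac{16}{13} \left(-427\right) = - \frac{6832}{13}$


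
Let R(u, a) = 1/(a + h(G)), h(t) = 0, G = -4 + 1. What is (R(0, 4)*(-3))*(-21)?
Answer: 63/4 ≈ 15.750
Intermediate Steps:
G = -3
R(u, a) = 1/a (R(u, a) = 1/(a + 0) = 1/a)
(R(0, 4)*(-3))*(-21) = (-3/4)*(-21) = ((¼)*(-3))*(-21) = -¾*(-21) = 63/4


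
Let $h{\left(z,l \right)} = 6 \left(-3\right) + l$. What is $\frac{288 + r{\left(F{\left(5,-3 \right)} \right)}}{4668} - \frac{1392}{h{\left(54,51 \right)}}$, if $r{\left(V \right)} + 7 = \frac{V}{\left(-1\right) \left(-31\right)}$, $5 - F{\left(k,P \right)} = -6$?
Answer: $- \frac{33524285}{795894} \approx -42.122$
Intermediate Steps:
$F{\left(k,P \right)} = 11$ ($F{\left(k,P \right)} = 5 - -6 = 5 + 6 = 11$)
$h{\left(z,l \right)} = -18 + l$
$r{\left(V \right)} = -7 + \frac{V}{31}$ ($r{\left(V \right)} = -7 + \frac{V}{\left(-1\right) \left(-31\right)} = -7 + \frac{V}{31}$)
$\frac{288 + r{\left(F{\left(5,-3 \right)} \right)}}{4668} - \frac{1392}{h{\left(54,51 \right)}} = \frac{288 + \left(-7 + \frac{1}{31} \cdot 11\right)}{4668} - \frac{1392}{-18 + 51} = \left(288 + \left(-7 + \frac{11}{31}\right)\right) \frac{1}{4668} - \frac{1392}{33} = \left(288 - \frac{206}{31}\right) \frac{1}{4668} - \frac{464}{11} = \frac{8722}{31} \cdot \frac{1}{4668} - \frac{464}{11} = \frac{4361}{72354} - \frac{464}{11} = - \frac{33524285}{795894}$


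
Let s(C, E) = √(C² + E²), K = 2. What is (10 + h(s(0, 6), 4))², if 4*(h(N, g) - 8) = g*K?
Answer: 400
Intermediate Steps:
h(N, g) = 8 + g/2 (h(N, g) = 8 + (g*2)/4 = 8 + (2*g)/4 = 8 + g/2)
(10 + h(s(0, 6), 4))² = (10 + (8 + (½)*4))² = (10 + (8 + 2))² = (10 + 10)² = 20² = 400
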